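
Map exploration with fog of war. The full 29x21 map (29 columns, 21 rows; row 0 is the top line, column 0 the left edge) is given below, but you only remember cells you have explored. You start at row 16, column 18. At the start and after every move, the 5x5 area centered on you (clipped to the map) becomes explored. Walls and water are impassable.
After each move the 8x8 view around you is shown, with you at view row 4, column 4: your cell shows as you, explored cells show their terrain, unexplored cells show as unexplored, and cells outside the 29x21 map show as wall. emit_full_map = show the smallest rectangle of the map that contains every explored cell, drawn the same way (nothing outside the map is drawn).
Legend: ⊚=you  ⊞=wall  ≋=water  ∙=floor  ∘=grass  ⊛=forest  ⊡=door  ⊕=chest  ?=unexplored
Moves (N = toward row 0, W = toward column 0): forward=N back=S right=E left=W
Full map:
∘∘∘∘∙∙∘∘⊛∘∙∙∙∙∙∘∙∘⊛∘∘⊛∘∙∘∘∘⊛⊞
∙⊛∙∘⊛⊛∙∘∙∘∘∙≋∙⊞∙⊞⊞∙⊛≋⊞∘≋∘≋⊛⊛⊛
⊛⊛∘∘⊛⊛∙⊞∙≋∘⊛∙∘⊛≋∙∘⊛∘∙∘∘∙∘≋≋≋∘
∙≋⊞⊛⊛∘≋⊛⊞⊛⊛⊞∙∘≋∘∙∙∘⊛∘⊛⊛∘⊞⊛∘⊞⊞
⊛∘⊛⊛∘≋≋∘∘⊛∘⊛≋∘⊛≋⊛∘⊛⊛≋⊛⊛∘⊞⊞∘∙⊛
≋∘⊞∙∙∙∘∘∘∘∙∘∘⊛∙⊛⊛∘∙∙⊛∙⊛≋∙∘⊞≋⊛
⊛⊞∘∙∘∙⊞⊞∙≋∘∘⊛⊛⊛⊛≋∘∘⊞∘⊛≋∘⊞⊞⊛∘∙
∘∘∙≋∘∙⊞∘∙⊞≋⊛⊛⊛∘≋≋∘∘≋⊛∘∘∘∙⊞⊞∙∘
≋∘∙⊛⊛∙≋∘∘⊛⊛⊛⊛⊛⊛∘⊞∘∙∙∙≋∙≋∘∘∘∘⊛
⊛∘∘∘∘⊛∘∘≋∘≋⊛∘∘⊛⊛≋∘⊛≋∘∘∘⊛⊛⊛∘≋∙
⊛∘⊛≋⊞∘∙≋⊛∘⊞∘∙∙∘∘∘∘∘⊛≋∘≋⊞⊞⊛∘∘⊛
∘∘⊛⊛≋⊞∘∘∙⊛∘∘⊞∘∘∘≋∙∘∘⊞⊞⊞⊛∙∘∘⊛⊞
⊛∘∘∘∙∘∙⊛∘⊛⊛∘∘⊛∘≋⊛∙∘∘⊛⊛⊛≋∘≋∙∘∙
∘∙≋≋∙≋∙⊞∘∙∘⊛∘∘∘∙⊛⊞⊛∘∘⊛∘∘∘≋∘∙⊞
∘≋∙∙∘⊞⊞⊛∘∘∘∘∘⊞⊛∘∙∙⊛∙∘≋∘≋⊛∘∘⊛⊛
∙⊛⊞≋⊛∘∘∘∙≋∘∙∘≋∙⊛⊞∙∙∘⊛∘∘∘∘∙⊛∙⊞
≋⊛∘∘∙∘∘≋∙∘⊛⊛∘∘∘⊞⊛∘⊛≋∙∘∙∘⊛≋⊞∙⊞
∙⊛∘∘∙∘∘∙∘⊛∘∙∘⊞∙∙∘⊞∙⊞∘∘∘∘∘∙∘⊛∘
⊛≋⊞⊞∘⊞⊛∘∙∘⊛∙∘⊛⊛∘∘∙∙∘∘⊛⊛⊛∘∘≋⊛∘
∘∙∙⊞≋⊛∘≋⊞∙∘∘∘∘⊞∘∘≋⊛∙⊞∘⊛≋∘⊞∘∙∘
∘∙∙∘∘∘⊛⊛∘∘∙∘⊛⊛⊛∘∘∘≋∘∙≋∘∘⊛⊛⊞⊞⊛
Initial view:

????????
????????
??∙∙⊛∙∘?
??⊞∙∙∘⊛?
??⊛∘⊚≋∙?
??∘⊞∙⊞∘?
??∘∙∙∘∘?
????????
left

????????
????????
??∘∙∙⊛∙∘
??⊛⊞∙∙∘⊛
??⊞⊛⊚⊛≋∙
??∙∘⊞∙⊞∘
??∘∘∙∙∘∘
????????

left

????????
????????
??⊛∘∙∙⊛∙
??∙⊛⊞∙∙∘
??∘⊞⊚∘⊛≋
??∙∙∘⊞∙⊞
??⊛∘∘∙∙∘
????????

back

????????
??⊛∘∙∙⊛∙
??∙⊛⊞∙∙∘
??∘⊞⊛∘⊛≋
??∙∙⊚⊞∙⊞
??⊛∘∘∙∙∘
??⊞∘∘≋⊛?
????????

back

??⊛∘∙∙⊛∙
??∙⊛⊞∙∙∘
??∘⊞⊛∘⊛≋
??∙∙∘⊞∙⊞
??⊛∘⊚∙∙∘
??⊞∘∘≋⊛?
??⊛∘∘∘≋?
⊞⊞⊞⊞⊞⊞⊞⊞

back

??∙⊛⊞∙∙∘
??∘⊞⊛∘⊛≋
??∙∙∘⊞∙⊞
??⊛∘∘∙∙∘
??⊞∘⊚≋⊛?
??⊛∘∘∘≋?
⊞⊞⊞⊞⊞⊞⊞⊞
⊞⊞⊞⊞⊞⊞⊞⊞

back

??∘⊞⊛∘⊛≋
??∙∙∘⊞∙⊞
??⊛∘∘∙∙∘
??⊞∘∘≋⊛?
??⊛∘⊚∘≋?
⊞⊞⊞⊞⊞⊞⊞⊞
⊞⊞⊞⊞⊞⊞⊞⊞
⊞⊞⊞⊞⊞⊞⊞⊞

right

?∘⊞⊛∘⊛≋∙
?∙∙∘⊞∙⊞∘
?⊛∘∘∙∙∘∘
?⊞∘∘≋⊛∙?
?⊛∘∘⊚≋∘?
⊞⊞⊞⊞⊞⊞⊞⊞
⊞⊞⊞⊞⊞⊞⊞⊞
⊞⊞⊞⊞⊞⊞⊞⊞

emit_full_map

⊛∘∙∙⊛∙∘
∙⊛⊞∙∙∘⊛
∘⊞⊛∘⊛≋∙
∙∙∘⊞∙⊞∘
⊛∘∘∙∙∘∘
⊞∘∘≋⊛∙?
⊛∘∘⊚≋∘?

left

??∘⊞⊛∘⊛≋
??∙∙∘⊞∙⊞
??⊛∘∘∙∙∘
??⊞∘∘≋⊛∙
??⊛∘⊚∘≋∘
⊞⊞⊞⊞⊞⊞⊞⊞
⊞⊞⊞⊞⊞⊞⊞⊞
⊞⊞⊞⊞⊞⊞⊞⊞

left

???∘⊞⊛∘⊛
???∙∙∘⊞∙
??⊛⊛∘∘∙∙
??∘⊞∘∘≋⊛
??⊛⊛⊚∘∘≋
⊞⊞⊞⊞⊞⊞⊞⊞
⊞⊞⊞⊞⊞⊞⊞⊞
⊞⊞⊞⊞⊞⊞⊞⊞

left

????∘⊞⊛∘
????∙∙∘⊞
??∘⊛⊛∘∘∙
??∘∘⊞∘∘≋
??⊛⊛⊚∘∘∘
⊞⊞⊞⊞⊞⊞⊞⊞
⊞⊞⊞⊞⊞⊞⊞⊞
⊞⊞⊞⊞⊞⊞⊞⊞

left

?????∘⊞⊛
?????∙∙∘
??∙∘⊛⊛∘∘
??∘∘∘⊞∘∘
??∘⊛⊚⊛∘∘
⊞⊞⊞⊞⊞⊞⊞⊞
⊞⊞⊞⊞⊞⊞⊞⊞
⊞⊞⊞⊞⊞⊞⊞⊞

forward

?????∙⊛⊞
?????∘⊞⊛
??∙∘⊞∙∙∘
??∙∘⊛⊛∘∘
??∘∘⊚⊞∘∘
??∘⊛⊛⊛∘∘
⊞⊞⊞⊞⊞⊞⊞⊞
⊞⊞⊞⊞⊞⊞⊞⊞

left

??????∙⊛
??????∘⊞
??∘∙∘⊞∙∙
??⊛∙∘⊛⊛∘
??∘∘⊚∘⊞∘
??∙∘⊛⊛⊛∘
⊞⊞⊞⊞⊞⊞⊞⊞
⊞⊞⊞⊞⊞⊞⊞⊞

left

???????∙
???????∘
??⊛∘∙∘⊞∙
??∘⊛∙∘⊛⊛
??∙∘⊚∘∘⊞
??∘∙∘⊛⊛⊛
⊞⊞⊞⊞⊞⊞⊞⊞
⊞⊞⊞⊞⊞⊞⊞⊞

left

????????
????????
??∘⊛∘∙∘⊞
??∙∘⊛∙∘⊛
??⊞∙⊚∘∘∘
??∘∘∙∘⊛⊛
⊞⊞⊞⊞⊞⊞⊞⊞
⊞⊞⊞⊞⊞⊞⊞⊞

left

????????
????????
??∙∘⊛∘∙∘
??∘∙∘⊛∙∘
??≋⊞⊚∘∘∘
??⊛∘∘∙∘⊛
⊞⊞⊞⊞⊞⊞⊞⊞
⊞⊞⊞⊞⊞⊞⊞⊞

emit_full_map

???????⊛∘∙∙⊛∙∘
???????∙⊛⊞∙∙∘⊛
???????∘⊞⊛∘⊛≋∙
∙∘⊛∘∙∘⊞∙∙∘⊞∙⊞∘
∘∙∘⊛∙∘⊛⊛∘∘∙∙∘∘
≋⊞⊚∘∘∘∘⊞∘∘≋⊛∙?
⊛∘∘∙∘⊛⊛⊛∘∘∘≋∘?

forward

????????
????????
??≋∙∘⊛⊛?
??∙∘⊛∘∙∘
??∘∙⊚⊛∙∘
??≋⊞∙∘∘∘
??⊛∘∘∙∘⊛
⊞⊞⊞⊞⊞⊞⊞⊞

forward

????????
????????
??∘∙≋∘∙?
??≋∙∘⊛⊛?
??∙∘⊚∘∙∘
??∘∙∘⊛∙∘
??≋⊞∙∘∘∘
??⊛∘∘∙∘⊛

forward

????????
????????
??⊛∘∘∘∘?
??∘∙≋∘∙?
??≋∙⊚⊛⊛?
??∙∘⊛∘∙∘
??∘∙∘⊛∙∘
??≋⊞∙∘∘∘

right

????????
????????
?⊛∘∘∘∘∘?
?∘∙≋∘∙∘?
?≋∙∘⊚⊛∘?
?∙∘⊛∘∙∘⊞
?∘∙∘⊛∙∘⊛
?≋⊞∙∘∘∘∘

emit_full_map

⊛∘∘∘∘∘?⊛∘∙∙⊛∙∘
∘∙≋∘∙∘?∙⊛⊞∙∙∘⊛
≋∙∘⊚⊛∘?∘⊞⊛∘⊛≋∙
∙∘⊛∘∙∘⊞∙∙∘⊞∙⊞∘
∘∙∘⊛∙∘⊛⊛∘∘∙∙∘∘
≋⊞∙∘∘∘∘⊞∘∘≋⊛∙?
⊛∘∘∙∘⊛⊛⊛∘∘∘≋∘?

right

????????
????????
⊛∘∘∘∘∘⊞⊛
∘∙≋∘∙∘≋∙
≋∙∘⊛⊚∘∘∘
∙∘⊛∘∙∘⊞∙
∘∙∘⊛∙∘⊛⊛
≋⊞∙∘∘∘∘⊞

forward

????????
????????
??∙∘⊛∘∘?
⊛∘∘∘∘∘⊞⊛
∘∙≋∘⊚∘≋∙
≋∙∘⊛⊛∘∘∘
∙∘⊛∘∙∘⊞∙
∘∙∘⊛∙∘⊛⊛

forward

????????
????????
??⊛⊛∘∘⊛?
??∙∘⊛∘∘?
⊛∘∘∘⊚∘⊞⊛
∘∙≋∘∙∘≋∙
≋∙∘⊛⊛∘∘∘
∙∘⊛∘∙∘⊞∙

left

????????
????????
??∘⊛⊛∘∘⊛
??∘∙∘⊛∘∘
?⊛∘∘⊚∘∘⊞
?∘∙≋∘∙∘≋
?≋∙∘⊛⊛∘∘
?∙∘⊛∘∙∘⊞

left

????????
????????
??⊛∘⊛⊛∘∘
??⊞∘∙∘⊛∘
??⊛∘⊚∘∘∘
??∘∙≋∘∙∘
??≋∙∘⊛⊛∘
??∙∘⊛∘∙∘

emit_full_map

⊛∘⊛⊛∘∘⊛???????
⊞∘∙∘⊛∘∘???????
⊛∘⊚∘∘∘⊞⊛∘∙∙⊛∙∘
∘∙≋∘∙∘≋∙⊛⊞∙∙∘⊛
≋∙∘⊛⊛∘∘∘⊞⊛∘⊛≋∙
∙∘⊛∘∙∘⊞∙∙∘⊞∙⊞∘
∘∙∘⊛∙∘⊛⊛∘∘∙∙∘∘
≋⊞∙∘∘∘∘⊞∘∘≋⊛∙?
⊛∘∘∙∘⊛⊛⊛∘∘∘≋∘?

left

????????
????????
??∙⊛∘⊛⊛∘
??∙⊞∘∙∘⊛
??⊞⊛⊚∘∘∘
??∘∘∙≋∘∙
??∘≋∙∘⊛⊛
???∙∘⊛∘∙

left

????????
????????
??∘∙⊛∘⊛⊛
??≋∙⊞∘∙∘
??⊞⊞⊚∘∘∘
??∘∘∘∙≋∘
??∘∘≋∙∘⊛
????∙∘⊛∘

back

????????
??∘∙⊛∘⊛⊛
??≋∙⊞∘∙∘
??⊞⊞⊛∘∘∘
??∘∘⊚∙≋∘
??∘∘≋∙∘⊛
??∘∘∙∘⊛∘
????∘∙∘⊛

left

????????
???∘∙⊛∘⊛
??∙≋∙⊞∘∙
??∘⊞⊞⊛∘∘
??⊛∘⊚∘∙≋
??∙∘∘≋∙∘
??∙∘∘∙∘⊛
?????∘∙∘

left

????????
????∘∙⊛∘
??≋∙≋∙⊞∘
??∙∘⊞⊞⊛∘
??≋⊛⊚∘∘∙
??∘∙∘∘≋∙
??∘∙∘∘∙∘
??????∘∙

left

????????
?????∘∙⊛
??≋≋∙≋∙⊞
??∙∙∘⊞⊞⊛
??⊞≋⊚∘∘∘
??∘∘∙∘∘≋
??∘∘∙∘∘∙
???????∘

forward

????????
????????
??∘∘∙∘∙⊛
??≋≋∙≋∙⊞
??∙∙⊚⊞⊞⊛
??⊞≋⊛∘∘∘
??∘∘∙∘∘≋
??∘∘∙∘∘∙

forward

????????
????????
??⊛⊛≋⊞∘?
??∘∘∙∘∙⊛
??≋≋⊚≋∙⊞
??∙∙∘⊞⊞⊛
??⊞≋⊛∘∘∘
??∘∘∙∘∘≋

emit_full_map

⊛⊛≋⊞∘??????????????
∘∘∙∘∙⊛∘⊛⊛∘∘⊛???????
≋≋⊚≋∙⊞∘∙∘⊛∘∘???????
∙∙∘⊞⊞⊛∘∘∘∘∘⊞⊛∘∙∙⊛∙∘
⊞≋⊛∘∘∘∙≋∘∙∘≋∙⊛⊞∙∙∘⊛
∘∘∙∘∘≋∙∘⊛⊛∘∘∘⊞⊛∘⊛≋∙
∘∘∙∘∘∙∘⊛∘∙∘⊞∙∙∘⊞∙⊞∘
?????∘∙∘⊛∙∘⊛⊛∘∘∙∙∘∘
?????≋⊞∙∘∘∘∘⊞∘∘≋⊛∙?
?????⊛∘∘∙∘⊛⊛⊛∘∘∘≋∘?

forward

????????
????????
??⊛≋⊞∘∙?
??⊛⊛≋⊞∘?
??∘∘⊚∘∙⊛
??≋≋∙≋∙⊞
??∙∙∘⊞⊞⊛
??⊞≋⊛∘∘∘

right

????????
????????
?⊛≋⊞∘∙≋?
?⊛⊛≋⊞∘∘?
?∘∘∙⊚∙⊛∘
?≋≋∙≋∙⊞∘
?∙∙∘⊞⊞⊛∘
?⊞≋⊛∘∘∘∙

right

????????
????????
⊛≋⊞∘∙≋⊛?
⊛⊛≋⊞∘∘∙?
∘∘∙∘⊚⊛∘⊛
≋≋∙≋∙⊞∘∙
∙∙∘⊞⊞⊛∘∘
⊞≋⊛∘∘∘∙≋

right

????????
????????
≋⊞∘∙≋⊛∘?
⊛≋⊞∘∘∙⊛?
∘∙∘∙⊚∘⊛⊛
≋∙≋∙⊞∘∙∘
∙∘⊞⊞⊛∘∘∘
≋⊛∘∘∘∙≋∘

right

????????
????????
⊞∘∙≋⊛∘⊞?
≋⊞∘∘∙⊛∘?
∙∘∙⊛⊚⊛⊛∘
∙≋∙⊞∘∙∘⊛
∘⊞⊞⊛∘∘∘∘
⊛∘∘∘∙≋∘∙

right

????????
????????
∘∙≋⊛∘⊞∘?
⊞∘∘∙⊛∘∘?
∘∙⊛∘⊚⊛∘∘
≋∙⊞∘∙∘⊛∘
⊞⊞⊛∘∘∘∘∘
∘∘∘∙≋∘∙∘

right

????????
????????
∙≋⊛∘⊞∘∙?
∘∘∙⊛∘∘⊞?
∙⊛∘⊛⊚∘∘⊛
∙⊞∘∙∘⊛∘∘
⊞⊛∘∘∘∘∘⊞
∘∘∙≋∘∙∘≋

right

????????
????????
≋⊛∘⊞∘∙∙?
∘∙⊛∘∘⊞∘?
⊛∘⊛⊛⊚∘⊛?
⊞∘∙∘⊛∘∘?
⊛∘∘∘∘∘⊞⊛
∘∙≋∘∙∘≋∙

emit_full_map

⊛≋⊞∘∙≋⊛∘⊞∘∙∙???????
⊛⊛≋⊞∘∘∙⊛∘∘⊞∘???????
∘∘∙∘∙⊛∘⊛⊛⊚∘⊛???????
≋≋∙≋∙⊞∘∙∘⊛∘∘???????
∙∙∘⊞⊞⊛∘∘∘∘∘⊞⊛∘∙∙⊛∙∘
⊞≋⊛∘∘∘∙≋∘∙∘≋∙⊛⊞∙∙∘⊛
∘∘∙∘∘≋∙∘⊛⊛∘∘∘⊞⊛∘⊛≋∙
∘∘∙∘∘∙∘⊛∘∙∘⊞∙∙∘⊞∙⊞∘
?????∘∙∘⊛∙∘⊛⊛∘∘∙∙∘∘
?????≋⊞∙∘∘∘∘⊞∘∘≋⊛∙?
?????⊛∘∘∙∘⊛⊛⊛∘∘∘≋∘?


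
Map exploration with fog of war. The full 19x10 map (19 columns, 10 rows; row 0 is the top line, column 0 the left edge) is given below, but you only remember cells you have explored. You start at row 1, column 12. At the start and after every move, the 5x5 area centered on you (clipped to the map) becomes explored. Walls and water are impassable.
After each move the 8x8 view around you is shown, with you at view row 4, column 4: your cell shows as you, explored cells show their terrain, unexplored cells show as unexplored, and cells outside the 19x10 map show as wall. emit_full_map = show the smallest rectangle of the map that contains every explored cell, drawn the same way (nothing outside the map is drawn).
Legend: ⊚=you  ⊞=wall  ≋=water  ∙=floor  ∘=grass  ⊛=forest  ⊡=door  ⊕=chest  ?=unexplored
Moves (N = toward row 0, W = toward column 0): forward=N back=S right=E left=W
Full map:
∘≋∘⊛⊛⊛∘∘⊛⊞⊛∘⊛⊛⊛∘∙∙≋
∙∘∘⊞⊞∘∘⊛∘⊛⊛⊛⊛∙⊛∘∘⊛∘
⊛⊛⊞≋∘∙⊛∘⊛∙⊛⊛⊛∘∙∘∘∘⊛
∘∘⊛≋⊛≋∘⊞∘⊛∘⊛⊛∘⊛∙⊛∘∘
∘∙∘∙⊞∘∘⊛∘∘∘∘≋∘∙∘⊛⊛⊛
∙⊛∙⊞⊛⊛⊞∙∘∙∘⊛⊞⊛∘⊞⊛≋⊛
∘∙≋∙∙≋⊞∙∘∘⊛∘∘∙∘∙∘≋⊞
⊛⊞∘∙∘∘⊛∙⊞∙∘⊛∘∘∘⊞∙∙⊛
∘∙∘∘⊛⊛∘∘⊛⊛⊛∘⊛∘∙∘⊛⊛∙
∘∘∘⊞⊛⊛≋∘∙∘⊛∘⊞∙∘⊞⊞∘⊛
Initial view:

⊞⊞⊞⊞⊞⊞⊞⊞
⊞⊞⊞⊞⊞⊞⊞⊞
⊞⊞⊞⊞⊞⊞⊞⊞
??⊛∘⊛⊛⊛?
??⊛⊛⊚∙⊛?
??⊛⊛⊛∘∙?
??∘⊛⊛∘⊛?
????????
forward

⊞⊞⊞⊞⊞⊞⊞⊞
⊞⊞⊞⊞⊞⊞⊞⊞
⊞⊞⊞⊞⊞⊞⊞⊞
⊞⊞⊞⊞⊞⊞⊞⊞
??⊛∘⊚⊛⊛?
??⊛⊛⊛∙⊛?
??⊛⊛⊛∘∙?
??∘⊛⊛∘⊛?

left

⊞⊞⊞⊞⊞⊞⊞⊞
⊞⊞⊞⊞⊞⊞⊞⊞
⊞⊞⊞⊞⊞⊞⊞⊞
⊞⊞⊞⊞⊞⊞⊞⊞
??⊞⊛⊚⊛⊛⊛
??⊛⊛⊛⊛∙⊛
??∙⊛⊛⊛∘∙
???∘⊛⊛∘⊛

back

⊞⊞⊞⊞⊞⊞⊞⊞
⊞⊞⊞⊞⊞⊞⊞⊞
⊞⊞⊞⊞⊞⊞⊞⊞
??⊞⊛∘⊛⊛⊛
??⊛⊛⊚⊛∙⊛
??∙⊛⊛⊛∘∙
??⊛∘⊛⊛∘⊛
????????

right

⊞⊞⊞⊞⊞⊞⊞⊞
⊞⊞⊞⊞⊞⊞⊞⊞
⊞⊞⊞⊞⊞⊞⊞⊞
?⊞⊛∘⊛⊛⊛?
?⊛⊛⊛⊚∙⊛?
?∙⊛⊛⊛∘∙?
?⊛∘⊛⊛∘⊛?
????????

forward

⊞⊞⊞⊞⊞⊞⊞⊞
⊞⊞⊞⊞⊞⊞⊞⊞
⊞⊞⊞⊞⊞⊞⊞⊞
⊞⊞⊞⊞⊞⊞⊞⊞
?⊞⊛∘⊚⊛⊛?
?⊛⊛⊛⊛∙⊛?
?∙⊛⊛⊛∘∙?
?⊛∘⊛⊛∘⊛?

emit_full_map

⊞⊛∘⊚⊛⊛
⊛⊛⊛⊛∙⊛
∙⊛⊛⊛∘∙
⊛∘⊛⊛∘⊛

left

⊞⊞⊞⊞⊞⊞⊞⊞
⊞⊞⊞⊞⊞⊞⊞⊞
⊞⊞⊞⊞⊞⊞⊞⊞
⊞⊞⊞⊞⊞⊞⊞⊞
??⊞⊛⊚⊛⊛⊛
??⊛⊛⊛⊛∙⊛
??∙⊛⊛⊛∘∙
??⊛∘⊛⊛∘⊛

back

⊞⊞⊞⊞⊞⊞⊞⊞
⊞⊞⊞⊞⊞⊞⊞⊞
⊞⊞⊞⊞⊞⊞⊞⊞
??⊞⊛∘⊛⊛⊛
??⊛⊛⊚⊛∙⊛
??∙⊛⊛⊛∘∙
??⊛∘⊛⊛∘⊛
????????

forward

⊞⊞⊞⊞⊞⊞⊞⊞
⊞⊞⊞⊞⊞⊞⊞⊞
⊞⊞⊞⊞⊞⊞⊞⊞
⊞⊞⊞⊞⊞⊞⊞⊞
??⊞⊛⊚⊛⊛⊛
??⊛⊛⊛⊛∙⊛
??∙⊛⊛⊛∘∙
??⊛∘⊛⊛∘⊛


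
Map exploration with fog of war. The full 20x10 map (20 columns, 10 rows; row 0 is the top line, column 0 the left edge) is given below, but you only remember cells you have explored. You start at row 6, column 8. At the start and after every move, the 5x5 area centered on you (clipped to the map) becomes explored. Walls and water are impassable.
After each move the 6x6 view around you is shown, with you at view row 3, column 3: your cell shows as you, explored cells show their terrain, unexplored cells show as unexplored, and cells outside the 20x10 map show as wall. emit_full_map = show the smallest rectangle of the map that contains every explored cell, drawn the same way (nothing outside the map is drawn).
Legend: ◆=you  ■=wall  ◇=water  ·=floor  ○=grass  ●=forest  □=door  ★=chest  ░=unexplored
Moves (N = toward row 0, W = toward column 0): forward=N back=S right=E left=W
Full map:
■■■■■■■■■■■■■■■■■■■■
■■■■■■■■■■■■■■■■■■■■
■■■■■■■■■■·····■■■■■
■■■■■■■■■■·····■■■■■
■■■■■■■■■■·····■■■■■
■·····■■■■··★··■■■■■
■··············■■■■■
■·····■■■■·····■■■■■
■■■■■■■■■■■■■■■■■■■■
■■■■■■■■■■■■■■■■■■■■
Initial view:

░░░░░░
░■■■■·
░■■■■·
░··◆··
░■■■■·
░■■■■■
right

░░░░░░
■■■■··
■■■■··
···◆··
■■■■··
■■■■■■

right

░░░░░░
■■■···
■■■··★
···◆··
■■■···
■■■■■■

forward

░░░░░░
░■■···
■■■···
■■■◆·★
······
■■■···

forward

░░░░░░
░■■···
░■■···
■■■◆··
■■■··★
······

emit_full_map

░░■■···
░░■■···
■■■■◆··
■■■■··★
·······
■■■■···
■■■■■■■

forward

░░░░░░
░■■■■■
░■■···
░■■◆··
■■■···
■■■··★

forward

■■■■■■
░■■■■■
░■■■■■
░■■◆··
░■■···
■■■···

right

■■■■■■
■■■■■■
■■■■■■
■■·◆··
■■····
■■····

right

■■■■■■
■■■■■■
■■■■■■
■··◆··
■·····
■·····

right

■■■■■■
■■■■■■
■■■■■■
···◆·■
·····■
·····■

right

■■■■■■
■■■■■■
■■■■■■
···◆■■
····■■
····■■

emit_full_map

░░■■■■■■■■■
░░■■■■■■■■■
░░■■····◆■■
░░■■·····■■
■■■■·····■■
■■■■··★░░░░
·······░░░░
■■■■···░░░░
■■■■■■■░░░░

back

■■■■■■
■■■■■■
····■■
···◆■■
····■■
·★··■■

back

■■■■■■
····■■
····■■
···◆■■
·★··■■
····■■

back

····■■
····■■
····■■
·★·◆■■
····■■
····■■

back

····■■
····■■
·★··■■
···◆■■
····■■
■■■■■■

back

····■■
·★··■■
····■■
···◆■■
■■■■■■
░■■■■■

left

·····■
··★··■
·····■
···◆·■
■■■■■■
░■■■■■

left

■·····
■··★··
······
■··◆··
■■■■■■
░■■■■■

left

■■····
■■··★·
······
■■·◆··
■■■■■■
░■■■■■

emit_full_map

░░■■■■■■■■■
░░■■■■■■■■■
░░■■·····■■
░░■■·····■■
■■■■·····■■
■■■■··★··■■
·········■■
■■■■·◆···■■
■■■■■■■■■■■
░░░■■■■■■■■


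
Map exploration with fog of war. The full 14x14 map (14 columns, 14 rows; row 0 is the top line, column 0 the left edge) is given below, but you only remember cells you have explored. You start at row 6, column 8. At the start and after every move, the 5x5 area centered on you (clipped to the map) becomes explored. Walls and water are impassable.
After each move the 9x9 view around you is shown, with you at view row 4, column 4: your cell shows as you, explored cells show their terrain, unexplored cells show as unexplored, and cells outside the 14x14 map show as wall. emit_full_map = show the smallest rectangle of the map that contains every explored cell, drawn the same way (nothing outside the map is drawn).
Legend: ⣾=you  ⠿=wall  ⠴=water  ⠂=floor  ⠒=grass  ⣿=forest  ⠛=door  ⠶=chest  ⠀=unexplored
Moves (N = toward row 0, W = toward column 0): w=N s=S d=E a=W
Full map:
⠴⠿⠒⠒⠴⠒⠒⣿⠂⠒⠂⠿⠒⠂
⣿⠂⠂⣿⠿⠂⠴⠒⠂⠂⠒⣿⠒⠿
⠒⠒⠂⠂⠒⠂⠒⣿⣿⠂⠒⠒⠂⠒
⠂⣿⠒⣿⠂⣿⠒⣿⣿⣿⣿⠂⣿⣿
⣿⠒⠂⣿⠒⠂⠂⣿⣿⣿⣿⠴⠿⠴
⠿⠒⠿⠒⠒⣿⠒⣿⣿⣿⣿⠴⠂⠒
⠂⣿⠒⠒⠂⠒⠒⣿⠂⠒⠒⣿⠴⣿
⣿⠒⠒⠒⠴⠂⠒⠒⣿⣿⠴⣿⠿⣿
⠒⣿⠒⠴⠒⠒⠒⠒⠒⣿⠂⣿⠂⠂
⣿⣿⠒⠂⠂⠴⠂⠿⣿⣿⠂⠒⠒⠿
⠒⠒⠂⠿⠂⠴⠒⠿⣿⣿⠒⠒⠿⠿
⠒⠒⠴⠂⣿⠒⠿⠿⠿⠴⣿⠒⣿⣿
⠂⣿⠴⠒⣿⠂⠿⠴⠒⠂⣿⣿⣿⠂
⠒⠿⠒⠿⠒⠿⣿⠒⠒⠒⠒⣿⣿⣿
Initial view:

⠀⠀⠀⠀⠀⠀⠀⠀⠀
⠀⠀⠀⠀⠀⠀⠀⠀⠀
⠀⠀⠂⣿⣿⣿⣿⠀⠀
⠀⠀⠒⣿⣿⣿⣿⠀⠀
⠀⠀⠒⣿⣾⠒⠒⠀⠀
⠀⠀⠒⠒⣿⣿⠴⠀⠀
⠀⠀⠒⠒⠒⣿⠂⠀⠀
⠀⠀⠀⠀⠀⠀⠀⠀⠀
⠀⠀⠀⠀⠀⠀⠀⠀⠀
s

⠀⠀⠀⠀⠀⠀⠀⠀⠀
⠀⠀⠂⣿⣿⣿⣿⠀⠀
⠀⠀⠒⣿⣿⣿⣿⠀⠀
⠀⠀⠒⣿⠂⠒⠒⠀⠀
⠀⠀⠒⠒⣾⣿⠴⠀⠀
⠀⠀⠒⠒⠒⣿⠂⠀⠀
⠀⠀⠂⠿⣿⣿⠂⠀⠀
⠀⠀⠀⠀⠀⠀⠀⠀⠀
⠀⠀⠀⠀⠀⠀⠀⠀⠀

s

⠀⠀⠂⣿⣿⣿⣿⠀⠀
⠀⠀⠒⣿⣿⣿⣿⠀⠀
⠀⠀⠒⣿⠂⠒⠒⠀⠀
⠀⠀⠒⠒⣿⣿⠴⠀⠀
⠀⠀⠒⠒⣾⣿⠂⠀⠀
⠀⠀⠂⠿⣿⣿⠂⠀⠀
⠀⠀⠒⠿⣿⣿⠒⠀⠀
⠀⠀⠀⠀⠀⠀⠀⠀⠀
⠀⠀⠀⠀⠀⠀⠀⠀⠀

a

⠀⠀⠀⠂⣿⣿⣿⣿⠀
⠀⠀⠀⠒⣿⣿⣿⣿⠀
⠀⠀⠒⠒⣿⠂⠒⠒⠀
⠀⠀⠂⠒⠒⣿⣿⠴⠀
⠀⠀⠒⠒⣾⠒⣿⠂⠀
⠀⠀⠴⠂⠿⣿⣿⠂⠀
⠀⠀⠴⠒⠿⣿⣿⠒⠀
⠀⠀⠀⠀⠀⠀⠀⠀⠀
⠀⠀⠀⠀⠀⠀⠀⠀⠀

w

⠀⠀⠀⠀⠀⠀⠀⠀⠀
⠀⠀⠀⠂⣿⣿⣿⣿⠀
⠀⠀⣿⠒⣿⣿⣿⣿⠀
⠀⠀⠒⠒⣿⠂⠒⠒⠀
⠀⠀⠂⠒⣾⣿⣿⠴⠀
⠀⠀⠒⠒⠒⠒⣿⠂⠀
⠀⠀⠴⠂⠿⣿⣿⠂⠀
⠀⠀⠴⠒⠿⣿⣿⠒⠀
⠀⠀⠀⠀⠀⠀⠀⠀⠀

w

⠀⠀⠀⠀⠀⠀⠀⠀⠀
⠀⠀⠀⠀⠀⠀⠀⠀⠀
⠀⠀⠂⠂⣿⣿⣿⣿⠀
⠀⠀⣿⠒⣿⣿⣿⣿⠀
⠀⠀⠒⠒⣾⠂⠒⠒⠀
⠀⠀⠂⠒⠒⣿⣿⠴⠀
⠀⠀⠒⠒⠒⠒⣿⠂⠀
⠀⠀⠴⠂⠿⣿⣿⠂⠀
⠀⠀⠴⠒⠿⣿⣿⠒⠀

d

⠀⠀⠀⠀⠀⠀⠀⠀⠀
⠀⠀⠀⠀⠀⠀⠀⠀⠀
⠀⠂⠂⣿⣿⣿⣿⠀⠀
⠀⣿⠒⣿⣿⣿⣿⠀⠀
⠀⠒⠒⣿⣾⠒⠒⠀⠀
⠀⠂⠒⠒⣿⣿⠴⠀⠀
⠀⠒⠒⠒⠒⣿⠂⠀⠀
⠀⠴⠂⠿⣿⣿⠂⠀⠀
⠀⠴⠒⠿⣿⣿⠒⠀⠀

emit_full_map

⠂⠂⣿⣿⣿⣿
⣿⠒⣿⣿⣿⣿
⠒⠒⣿⣾⠒⠒
⠂⠒⠒⣿⣿⠴
⠒⠒⠒⠒⣿⠂
⠴⠂⠿⣿⣿⠂
⠴⠒⠿⣿⣿⠒

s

⠀⠀⠀⠀⠀⠀⠀⠀⠀
⠀⠂⠂⣿⣿⣿⣿⠀⠀
⠀⣿⠒⣿⣿⣿⣿⠀⠀
⠀⠒⠒⣿⠂⠒⠒⠀⠀
⠀⠂⠒⠒⣾⣿⠴⠀⠀
⠀⠒⠒⠒⠒⣿⠂⠀⠀
⠀⠴⠂⠿⣿⣿⠂⠀⠀
⠀⠴⠒⠿⣿⣿⠒⠀⠀
⠀⠀⠀⠀⠀⠀⠀⠀⠀

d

⠀⠀⠀⠀⠀⠀⠀⠀⠀
⠂⠂⣿⣿⣿⣿⠀⠀⠀
⣿⠒⣿⣿⣿⣿⠴⠀⠀
⠒⠒⣿⠂⠒⠒⣿⠀⠀
⠂⠒⠒⣿⣾⠴⣿⠀⠀
⠒⠒⠒⠒⣿⠂⣿⠀⠀
⠴⠂⠿⣿⣿⠂⠒⠀⠀
⠴⠒⠿⣿⣿⠒⠀⠀⠀
⠀⠀⠀⠀⠀⠀⠀⠀⠀

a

⠀⠀⠀⠀⠀⠀⠀⠀⠀
⠀⠂⠂⣿⣿⣿⣿⠀⠀
⠀⣿⠒⣿⣿⣿⣿⠴⠀
⠀⠒⠒⣿⠂⠒⠒⣿⠀
⠀⠂⠒⠒⣾⣿⠴⣿⠀
⠀⠒⠒⠒⠒⣿⠂⣿⠀
⠀⠴⠂⠿⣿⣿⠂⠒⠀
⠀⠴⠒⠿⣿⣿⠒⠀⠀
⠀⠀⠀⠀⠀⠀⠀⠀⠀

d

⠀⠀⠀⠀⠀⠀⠀⠀⠀
⠂⠂⣿⣿⣿⣿⠀⠀⠀
⣿⠒⣿⣿⣿⣿⠴⠀⠀
⠒⠒⣿⠂⠒⠒⣿⠀⠀
⠂⠒⠒⣿⣾⠴⣿⠀⠀
⠒⠒⠒⠒⣿⠂⣿⠀⠀
⠴⠂⠿⣿⣿⠂⠒⠀⠀
⠴⠒⠿⣿⣿⠒⠀⠀⠀
⠀⠀⠀⠀⠀⠀⠀⠀⠀

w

⠀⠀⠀⠀⠀⠀⠀⠀⠀
⠀⠀⠀⠀⠀⠀⠀⠀⠀
⠂⠂⣿⣿⣿⣿⠴⠀⠀
⣿⠒⣿⣿⣿⣿⠴⠀⠀
⠒⠒⣿⠂⣾⠒⣿⠀⠀
⠂⠒⠒⣿⣿⠴⣿⠀⠀
⠒⠒⠒⠒⣿⠂⣿⠀⠀
⠴⠂⠿⣿⣿⠂⠒⠀⠀
⠴⠒⠿⣿⣿⠒⠀⠀⠀

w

⠀⠀⠀⠀⠀⠀⠀⠀⠀
⠀⠀⠀⠀⠀⠀⠀⠀⠀
⠀⠀⣿⣿⣿⣿⠂⠀⠀
⠂⠂⣿⣿⣿⣿⠴⠀⠀
⣿⠒⣿⣿⣾⣿⠴⠀⠀
⠒⠒⣿⠂⠒⠒⣿⠀⠀
⠂⠒⠒⣿⣿⠴⣿⠀⠀
⠒⠒⠒⠒⣿⠂⣿⠀⠀
⠴⠂⠿⣿⣿⠂⠒⠀⠀

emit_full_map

⠀⠀⣿⣿⣿⣿⠂
⠂⠂⣿⣿⣿⣿⠴
⣿⠒⣿⣿⣾⣿⠴
⠒⠒⣿⠂⠒⠒⣿
⠂⠒⠒⣿⣿⠴⣿
⠒⠒⠒⠒⣿⠂⣿
⠴⠂⠿⣿⣿⠂⠒
⠴⠒⠿⣿⣿⠒⠀


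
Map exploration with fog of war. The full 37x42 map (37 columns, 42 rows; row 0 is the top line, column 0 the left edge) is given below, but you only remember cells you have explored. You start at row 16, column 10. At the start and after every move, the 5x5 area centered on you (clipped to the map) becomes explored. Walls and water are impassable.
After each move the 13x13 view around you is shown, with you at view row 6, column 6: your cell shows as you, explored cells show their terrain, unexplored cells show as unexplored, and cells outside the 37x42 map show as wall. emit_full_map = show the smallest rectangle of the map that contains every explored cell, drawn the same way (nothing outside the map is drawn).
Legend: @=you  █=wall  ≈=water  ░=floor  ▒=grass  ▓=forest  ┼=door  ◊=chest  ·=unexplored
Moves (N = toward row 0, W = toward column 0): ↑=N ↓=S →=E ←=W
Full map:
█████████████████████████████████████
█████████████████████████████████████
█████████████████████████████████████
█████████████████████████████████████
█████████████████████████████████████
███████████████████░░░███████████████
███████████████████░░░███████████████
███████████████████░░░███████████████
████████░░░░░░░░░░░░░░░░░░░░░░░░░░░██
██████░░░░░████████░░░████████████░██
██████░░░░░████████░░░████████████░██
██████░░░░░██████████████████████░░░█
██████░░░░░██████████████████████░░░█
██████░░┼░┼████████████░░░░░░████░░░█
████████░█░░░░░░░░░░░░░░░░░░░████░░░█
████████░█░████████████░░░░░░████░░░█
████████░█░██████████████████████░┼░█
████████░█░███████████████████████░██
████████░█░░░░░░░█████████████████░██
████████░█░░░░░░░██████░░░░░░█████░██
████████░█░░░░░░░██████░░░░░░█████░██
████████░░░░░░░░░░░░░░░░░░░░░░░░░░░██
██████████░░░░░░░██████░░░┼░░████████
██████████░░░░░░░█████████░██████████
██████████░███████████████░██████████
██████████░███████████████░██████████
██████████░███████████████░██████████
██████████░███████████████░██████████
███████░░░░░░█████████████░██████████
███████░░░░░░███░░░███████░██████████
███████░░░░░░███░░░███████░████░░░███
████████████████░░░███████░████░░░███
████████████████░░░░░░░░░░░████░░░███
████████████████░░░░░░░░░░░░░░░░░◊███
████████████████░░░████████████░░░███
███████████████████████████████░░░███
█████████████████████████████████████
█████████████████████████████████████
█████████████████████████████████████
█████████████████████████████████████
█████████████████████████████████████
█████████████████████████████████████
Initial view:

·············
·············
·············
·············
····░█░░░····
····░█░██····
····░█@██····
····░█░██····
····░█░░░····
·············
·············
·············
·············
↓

·············
·············
·············
····░█░░░····
····░█░██····
····░█░██····
····░█@██····
····░█░░░····
····░█░░░····
·············
·············
·············
·············

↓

·············
·············
····░█░░░····
····░█░██····
····░█░██····
····░█░██····
····░█@░░····
····░█░░░····
····░█░░░····
·············
·············
·············
·············

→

·············
·············
···░█░░░·····
···░█░██·····
···░█░███····
···░█░███····
···░█░@░░····
···░█░░░░····
···░█░░░░····
·············
·············
·············
·············

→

·············
·············
··░█░░░······
··░█░██······
··░█░████····
··░█░████····
··░█░░@░░····
··░█░░░░░····
··░█░░░░░····
·············
·············
·············
·············

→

·············
·············
·░█░░░·······
·░█░██·······
·░█░█████····
·░█░█████····
·░█░░░@░░····
·░█░░░░░░····
·░█░░░░░░····
·············
·············
·············
·············

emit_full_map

░█░░░···
░█░██···
░█░█████
░█░█████
░█░░░@░░
░█░░░░░░
░█░░░░░░

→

·············
·············
░█░░░········
░█░██········
░█░██████····
░█░██████····
░█░░░░@░░····
░█░░░░░░░····
░█░░░░░░░····
·············
·············
·············
·············

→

·············
·············
█░░░·········
█░██·········
█░███████····
█░███████····
█░░░░░@░█····
█░░░░░░░█····
█░░░░░░░█····
·············
·············
·············
·············

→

·············
·············
░░░··········
░██··········
░████████····
░████████····
░░░░░░@██····
░░░░░░░██····
░░░░░░░██····
·············
·············
·············
·············

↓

·············
░░░··········
░██··········
░████████····
░████████····
░░░░░░░██····
░░░░░░@██····
░░░░░░░██····
····░░░░░····
·············
·············
·············
·············

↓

░░░··········
░██··········
░████████····
░████████····
░░░░░░░██····
░░░░░░░██····
░░░░░░@██····
····░░░░░····
····░░░██····
·············
·············
·············
·············

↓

░██··········
░████████····
░████████····
░░░░░░░██····
░░░░░░░██····
░░░░░░░██····
····░░@░░····
····░░░██····
····░░░██····
·············
·············
·············
·············

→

██···········
████████·····
████████·····
░░░░░░██·····
░░░░░░███····
░░░░░░███····
···░░░@░░····
···░░░███····
···░░░███····
·············
·············
·············
·············

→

█············
███████······
███████······
░░░░░██······
░░░░░████····
░░░░░████····
··░░░░@░░····
··░░░████····
··░░░████····
·············
·············
·············
·············

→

·············
██████·······
██████·······
░░░░██·······
░░░░█████····
░░░░█████····
·░░░░░@░░····
·░░░█████····
·░░░█████····
·············
·············
·············
·············

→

·············
█████········
█████········
░░░██········
░░░██████····
░░░██████····
░░░░░░@░░····
░░░██████····
░░░██████····
·············
·············
·············
·············

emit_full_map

░█░░░··········
░█░██··········
░█░████████····
░█░████████····
░█░░░░░░░██····
░█░░░░░░░██████
░█░░░░░░░██████
······░░░░░░@░░
······░░░██████
······░░░██████

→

·············
████·········
████·········
░░██·········
░░██████░····
░░██████░····
░░░░░░@░░····
░░██████░····
░░███████····
·············
·············
·············
·············

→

·············
███··········
███··········
░██··········
░██████░░····
░██████░░····
░░░░░░@░░····
░██████░░····
░████████····
·············
·············
·············
·············

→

·············
██···········
██···········
██···········
██████░░░····
██████░░░····
░░░░░░@░░····
██████░░░····
█████████····
·············
·············
·············
·············

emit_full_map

░█░░░·············
░█░██·············
░█░████████·······
░█░████████·······
░█░░░░░░░██·······
░█░░░░░░░██████░░░
░█░░░░░░░██████░░░
······░░░░░░░░░@░░
······░░░██████░░░
······░░░█████████


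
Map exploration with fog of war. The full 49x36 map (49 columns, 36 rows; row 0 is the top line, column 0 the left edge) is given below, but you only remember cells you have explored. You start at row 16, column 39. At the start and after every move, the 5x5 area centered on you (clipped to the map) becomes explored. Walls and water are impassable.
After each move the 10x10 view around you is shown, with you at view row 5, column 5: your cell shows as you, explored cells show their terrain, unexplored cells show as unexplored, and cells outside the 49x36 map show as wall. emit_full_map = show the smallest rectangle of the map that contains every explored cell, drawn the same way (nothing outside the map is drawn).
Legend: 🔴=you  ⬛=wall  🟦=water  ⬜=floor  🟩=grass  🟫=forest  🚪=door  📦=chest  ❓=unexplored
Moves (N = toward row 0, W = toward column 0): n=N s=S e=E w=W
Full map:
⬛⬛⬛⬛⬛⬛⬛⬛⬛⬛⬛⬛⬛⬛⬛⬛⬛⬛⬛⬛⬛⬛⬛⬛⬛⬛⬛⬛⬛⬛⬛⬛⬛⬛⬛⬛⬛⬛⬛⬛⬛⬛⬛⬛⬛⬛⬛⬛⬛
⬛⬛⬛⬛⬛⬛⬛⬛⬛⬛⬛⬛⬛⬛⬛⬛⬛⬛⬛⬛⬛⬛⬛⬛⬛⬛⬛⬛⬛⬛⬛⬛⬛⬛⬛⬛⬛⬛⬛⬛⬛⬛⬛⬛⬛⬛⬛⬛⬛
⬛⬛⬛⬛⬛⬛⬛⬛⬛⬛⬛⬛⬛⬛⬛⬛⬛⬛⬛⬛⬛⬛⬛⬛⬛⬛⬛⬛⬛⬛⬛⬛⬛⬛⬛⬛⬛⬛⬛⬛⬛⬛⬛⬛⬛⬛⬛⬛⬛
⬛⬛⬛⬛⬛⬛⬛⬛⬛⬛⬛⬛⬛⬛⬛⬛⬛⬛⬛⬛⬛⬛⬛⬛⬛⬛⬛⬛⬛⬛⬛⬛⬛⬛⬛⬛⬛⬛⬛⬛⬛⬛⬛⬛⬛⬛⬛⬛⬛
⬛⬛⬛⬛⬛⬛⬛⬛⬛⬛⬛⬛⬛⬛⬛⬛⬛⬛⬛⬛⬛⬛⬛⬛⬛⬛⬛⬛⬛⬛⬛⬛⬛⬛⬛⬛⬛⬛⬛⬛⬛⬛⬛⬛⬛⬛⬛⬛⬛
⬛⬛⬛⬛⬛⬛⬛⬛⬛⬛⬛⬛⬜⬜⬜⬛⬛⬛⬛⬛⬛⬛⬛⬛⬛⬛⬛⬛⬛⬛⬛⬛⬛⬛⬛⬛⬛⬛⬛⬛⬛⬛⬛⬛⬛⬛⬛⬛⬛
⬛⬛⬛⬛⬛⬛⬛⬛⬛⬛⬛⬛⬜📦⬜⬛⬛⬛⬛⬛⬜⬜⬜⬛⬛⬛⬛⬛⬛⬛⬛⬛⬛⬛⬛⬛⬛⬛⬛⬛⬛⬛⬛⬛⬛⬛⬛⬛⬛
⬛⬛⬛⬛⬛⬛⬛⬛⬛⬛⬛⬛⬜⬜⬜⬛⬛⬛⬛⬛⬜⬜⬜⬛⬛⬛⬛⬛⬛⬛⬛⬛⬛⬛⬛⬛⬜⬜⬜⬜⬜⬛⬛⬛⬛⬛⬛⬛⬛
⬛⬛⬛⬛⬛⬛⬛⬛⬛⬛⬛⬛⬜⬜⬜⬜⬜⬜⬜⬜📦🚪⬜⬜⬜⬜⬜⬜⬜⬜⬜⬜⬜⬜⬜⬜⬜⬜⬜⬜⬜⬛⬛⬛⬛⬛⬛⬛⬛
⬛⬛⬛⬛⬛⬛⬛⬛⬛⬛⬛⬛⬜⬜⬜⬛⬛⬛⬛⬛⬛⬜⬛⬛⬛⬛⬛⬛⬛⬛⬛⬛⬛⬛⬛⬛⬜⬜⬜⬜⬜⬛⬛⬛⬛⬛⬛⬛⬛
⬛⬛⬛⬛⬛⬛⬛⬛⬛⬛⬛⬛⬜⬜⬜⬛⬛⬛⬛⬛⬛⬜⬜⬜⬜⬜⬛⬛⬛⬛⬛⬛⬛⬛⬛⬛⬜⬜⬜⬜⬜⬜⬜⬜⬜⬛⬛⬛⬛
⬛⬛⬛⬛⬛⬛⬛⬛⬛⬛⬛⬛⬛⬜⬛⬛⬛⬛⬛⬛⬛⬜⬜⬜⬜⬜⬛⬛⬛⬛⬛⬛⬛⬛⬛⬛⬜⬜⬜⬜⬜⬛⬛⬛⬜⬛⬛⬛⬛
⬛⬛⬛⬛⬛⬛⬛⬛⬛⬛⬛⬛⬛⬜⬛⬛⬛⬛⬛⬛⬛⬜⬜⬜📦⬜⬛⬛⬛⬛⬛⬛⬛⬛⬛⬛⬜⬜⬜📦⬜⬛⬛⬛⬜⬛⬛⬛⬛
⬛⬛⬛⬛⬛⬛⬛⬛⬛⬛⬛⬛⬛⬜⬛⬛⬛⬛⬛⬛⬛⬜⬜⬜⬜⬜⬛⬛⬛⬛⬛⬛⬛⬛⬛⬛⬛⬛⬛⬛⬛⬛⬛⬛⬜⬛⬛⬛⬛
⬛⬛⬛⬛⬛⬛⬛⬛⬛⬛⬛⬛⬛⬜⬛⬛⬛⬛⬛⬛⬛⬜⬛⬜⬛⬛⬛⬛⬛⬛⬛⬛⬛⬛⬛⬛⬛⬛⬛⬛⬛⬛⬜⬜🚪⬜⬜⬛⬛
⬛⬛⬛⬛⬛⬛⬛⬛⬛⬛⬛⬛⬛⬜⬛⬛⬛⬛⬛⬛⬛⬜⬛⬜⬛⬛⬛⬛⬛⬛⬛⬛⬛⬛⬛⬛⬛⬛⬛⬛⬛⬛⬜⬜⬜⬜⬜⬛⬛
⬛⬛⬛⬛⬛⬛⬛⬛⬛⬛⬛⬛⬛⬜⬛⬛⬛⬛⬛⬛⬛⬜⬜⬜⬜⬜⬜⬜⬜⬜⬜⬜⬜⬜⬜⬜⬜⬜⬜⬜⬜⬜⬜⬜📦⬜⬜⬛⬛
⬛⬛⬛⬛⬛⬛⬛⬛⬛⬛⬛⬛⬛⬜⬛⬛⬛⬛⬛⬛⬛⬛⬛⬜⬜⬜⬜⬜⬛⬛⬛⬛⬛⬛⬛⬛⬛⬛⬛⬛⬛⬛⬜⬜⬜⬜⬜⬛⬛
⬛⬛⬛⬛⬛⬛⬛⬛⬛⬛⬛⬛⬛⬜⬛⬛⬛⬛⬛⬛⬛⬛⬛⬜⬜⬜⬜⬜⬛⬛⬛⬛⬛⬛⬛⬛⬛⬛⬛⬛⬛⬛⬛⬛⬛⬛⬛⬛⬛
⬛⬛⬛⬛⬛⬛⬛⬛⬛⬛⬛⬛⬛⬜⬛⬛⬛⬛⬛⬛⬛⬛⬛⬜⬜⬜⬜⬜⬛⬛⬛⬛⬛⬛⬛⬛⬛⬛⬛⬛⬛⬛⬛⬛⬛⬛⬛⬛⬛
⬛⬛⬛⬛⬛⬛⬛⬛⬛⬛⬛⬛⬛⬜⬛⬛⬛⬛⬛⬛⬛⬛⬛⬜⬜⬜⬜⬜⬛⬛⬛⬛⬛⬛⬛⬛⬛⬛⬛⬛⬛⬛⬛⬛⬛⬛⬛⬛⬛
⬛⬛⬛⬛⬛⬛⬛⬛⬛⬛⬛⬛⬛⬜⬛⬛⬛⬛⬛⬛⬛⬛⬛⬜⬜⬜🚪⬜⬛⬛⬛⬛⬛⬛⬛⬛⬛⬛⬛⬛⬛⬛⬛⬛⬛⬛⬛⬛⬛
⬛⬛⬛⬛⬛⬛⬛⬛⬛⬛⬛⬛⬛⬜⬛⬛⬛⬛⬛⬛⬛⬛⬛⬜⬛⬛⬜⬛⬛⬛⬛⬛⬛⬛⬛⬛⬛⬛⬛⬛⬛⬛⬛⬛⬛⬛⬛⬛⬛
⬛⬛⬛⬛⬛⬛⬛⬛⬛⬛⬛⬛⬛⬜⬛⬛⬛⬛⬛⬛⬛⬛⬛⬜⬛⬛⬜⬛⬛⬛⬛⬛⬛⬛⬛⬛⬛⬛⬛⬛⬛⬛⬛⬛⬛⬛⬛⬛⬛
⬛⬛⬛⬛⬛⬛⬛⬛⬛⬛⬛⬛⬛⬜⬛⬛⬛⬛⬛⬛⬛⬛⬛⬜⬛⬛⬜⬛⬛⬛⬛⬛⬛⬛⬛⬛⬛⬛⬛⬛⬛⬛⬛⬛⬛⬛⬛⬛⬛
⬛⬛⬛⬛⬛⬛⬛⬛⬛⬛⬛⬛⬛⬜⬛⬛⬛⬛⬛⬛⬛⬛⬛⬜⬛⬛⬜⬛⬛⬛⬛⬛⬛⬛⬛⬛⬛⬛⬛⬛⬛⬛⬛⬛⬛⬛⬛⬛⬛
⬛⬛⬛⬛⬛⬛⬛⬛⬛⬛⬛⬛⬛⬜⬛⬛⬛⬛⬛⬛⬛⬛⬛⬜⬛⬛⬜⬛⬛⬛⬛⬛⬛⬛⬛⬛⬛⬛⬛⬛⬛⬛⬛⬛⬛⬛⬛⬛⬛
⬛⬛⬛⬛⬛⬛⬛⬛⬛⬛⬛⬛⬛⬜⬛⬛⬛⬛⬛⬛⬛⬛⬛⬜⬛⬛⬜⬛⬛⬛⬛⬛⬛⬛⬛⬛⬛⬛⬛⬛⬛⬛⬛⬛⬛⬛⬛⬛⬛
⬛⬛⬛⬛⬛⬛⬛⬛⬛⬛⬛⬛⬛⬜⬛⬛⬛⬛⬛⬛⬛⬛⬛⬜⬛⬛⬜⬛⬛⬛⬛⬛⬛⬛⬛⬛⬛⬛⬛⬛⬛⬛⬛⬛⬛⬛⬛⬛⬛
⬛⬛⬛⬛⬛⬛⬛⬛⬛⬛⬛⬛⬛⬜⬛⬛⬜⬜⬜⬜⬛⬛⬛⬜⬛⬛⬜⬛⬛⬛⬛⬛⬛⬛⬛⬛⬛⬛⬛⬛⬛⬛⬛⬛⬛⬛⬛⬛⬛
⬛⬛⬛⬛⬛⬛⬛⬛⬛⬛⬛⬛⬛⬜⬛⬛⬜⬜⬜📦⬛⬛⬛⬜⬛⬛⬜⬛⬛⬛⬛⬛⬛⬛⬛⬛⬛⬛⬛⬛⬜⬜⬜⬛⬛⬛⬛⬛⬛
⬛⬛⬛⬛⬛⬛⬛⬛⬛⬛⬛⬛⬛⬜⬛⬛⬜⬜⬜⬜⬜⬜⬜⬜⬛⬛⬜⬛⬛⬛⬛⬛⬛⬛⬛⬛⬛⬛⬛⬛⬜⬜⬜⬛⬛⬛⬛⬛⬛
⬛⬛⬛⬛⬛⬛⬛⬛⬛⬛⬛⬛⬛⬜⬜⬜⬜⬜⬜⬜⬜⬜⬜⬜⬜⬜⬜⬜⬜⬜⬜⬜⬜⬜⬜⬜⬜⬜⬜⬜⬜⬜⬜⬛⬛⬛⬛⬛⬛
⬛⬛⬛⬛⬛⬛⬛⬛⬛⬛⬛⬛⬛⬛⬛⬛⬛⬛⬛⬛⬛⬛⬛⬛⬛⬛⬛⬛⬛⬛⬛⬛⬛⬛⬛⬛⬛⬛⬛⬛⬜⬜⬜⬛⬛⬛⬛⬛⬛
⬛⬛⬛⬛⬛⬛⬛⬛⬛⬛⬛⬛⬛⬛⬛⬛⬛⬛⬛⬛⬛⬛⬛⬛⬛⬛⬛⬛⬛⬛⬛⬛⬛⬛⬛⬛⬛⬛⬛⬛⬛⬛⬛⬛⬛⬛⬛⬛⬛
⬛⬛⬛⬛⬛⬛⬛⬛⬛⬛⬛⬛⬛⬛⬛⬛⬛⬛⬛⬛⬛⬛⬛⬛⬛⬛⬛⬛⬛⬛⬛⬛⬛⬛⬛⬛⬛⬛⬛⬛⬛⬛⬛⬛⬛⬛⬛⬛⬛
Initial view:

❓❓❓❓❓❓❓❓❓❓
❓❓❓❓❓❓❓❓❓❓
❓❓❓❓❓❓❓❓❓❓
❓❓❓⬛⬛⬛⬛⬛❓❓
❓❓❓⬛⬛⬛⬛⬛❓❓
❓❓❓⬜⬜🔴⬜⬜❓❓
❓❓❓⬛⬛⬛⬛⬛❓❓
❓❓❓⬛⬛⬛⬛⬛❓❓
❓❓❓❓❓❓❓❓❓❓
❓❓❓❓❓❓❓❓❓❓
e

❓❓❓❓❓❓❓❓❓❓
❓❓❓❓❓❓❓❓❓❓
❓❓❓❓❓❓❓❓❓❓
❓❓⬛⬛⬛⬛⬛⬜❓❓
❓❓⬛⬛⬛⬛⬛⬜❓❓
❓❓⬜⬜⬜🔴⬜⬜❓❓
❓❓⬛⬛⬛⬛⬛⬜❓❓
❓❓⬛⬛⬛⬛⬛⬛❓❓
❓❓❓❓❓❓❓❓❓❓
❓❓❓❓❓❓❓❓❓❓

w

❓❓❓❓❓❓❓❓❓❓
❓❓❓❓❓❓❓❓❓❓
❓❓❓❓❓❓❓❓❓❓
❓❓❓⬛⬛⬛⬛⬛⬜❓
❓❓❓⬛⬛⬛⬛⬛⬜❓
❓❓❓⬜⬜🔴⬜⬜⬜❓
❓❓❓⬛⬛⬛⬛⬛⬜❓
❓❓❓⬛⬛⬛⬛⬛⬛❓
❓❓❓❓❓❓❓❓❓❓
❓❓❓❓❓❓❓❓❓❓

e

❓❓❓❓❓❓❓❓❓❓
❓❓❓❓❓❓❓❓❓❓
❓❓❓❓❓❓❓❓❓❓
❓❓⬛⬛⬛⬛⬛⬜❓❓
❓❓⬛⬛⬛⬛⬛⬜❓❓
❓❓⬜⬜⬜🔴⬜⬜❓❓
❓❓⬛⬛⬛⬛⬛⬜❓❓
❓❓⬛⬛⬛⬛⬛⬛❓❓
❓❓❓❓❓❓❓❓❓❓
❓❓❓❓❓❓❓❓❓❓

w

❓❓❓❓❓❓❓❓❓❓
❓❓❓❓❓❓❓❓❓❓
❓❓❓❓❓❓❓❓❓❓
❓❓❓⬛⬛⬛⬛⬛⬜❓
❓❓❓⬛⬛⬛⬛⬛⬜❓
❓❓❓⬜⬜🔴⬜⬜⬜❓
❓❓❓⬛⬛⬛⬛⬛⬜❓
❓❓❓⬛⬛⬛⬛⬛⬛❓
❓❓❓❓❓❓❓❓❓❓
❓❓❓❓❓❓❓❓❓❓

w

❓❓❓❓❓❓❓❓❓❓
❓❓❓❓❓❓❓❓❓❓
❓❓❓❓❓❓❓❓❓❓
❓❓❓⬛⬛⬛⬛⬛⬛⬜
❓❓❓⬛⬛⬛⬛⬛⬛⬜
❓❓❓⬜⬜🔴⬜⬜⬜⬜
❓❓❓⬛⬛⬛⬛⬛⬛⬜
❓❓❓⬛⬛⬛⬛⬛⬛⬛
❓❓❓❓❓❓❓❓❓❓
❓❓❓❓❓❓❓❓❓❓

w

❓❓❓❓❓❓❓❓❓❓
❓❓❓❓❓❓❓❓❓❓
❓❓❓❓❓❓❓❓❓❓
❓❓❓⬛⬛⬛⬛⬛⬛⬛
❓❓❓⬛⬛⬛⬛⬛⬛⬛
❓❓❓⬜⬜🔴⬜⬜⬜⬜
❓❓❓⬛⬛⬛⬛⬛⬛⬛
❓❓❓⬛⬛⬛⬛⬛⬛⬛
❓❓❓❓❓❓❓❓❓❓
❓❓❓❓❓❓❓❓❓❓

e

❓❓❓❓❓❓❓❓❓❓
❓❓❓❓❓❓❓❓❓❓
❓❓❓❓❓❓❓❓❓❓
❓❓⬛⬛⬛⬛⬛⬛⬛⬜
❓❓⬛⬛⬛⬛⬛⬛⬛⬜
❓❓⬜⬜⬜🔴⬜⬜⬜⬜
❓❓⬛⬛⬛⬛⬛⬛⬛⬜
❓❓⬛⬛⬛⬛⬛⬛⬛⬛
❓❓❓❓❓❓❓❓❓❓
❓❓❓❓❓❓❓❓❓❓

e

❓❓❓❓❓❓❓❓❓❓
❓❓❓❓❓❓❓❓❓❓
❓❓❓❓❓❓❓❓❓❓
❓⬛⬛⬛⬛⬛⬛⬛⬜❓
❓⬛⬛⬛⬛⬛⬛⬛⬜❓
❓⬜⬜⬜⬜🔴⬜⬜⬜❓
❓⬛⬛⬛⬛⬛⬛⬛⬜❓
❓⬛⬛⬛⬛⬛⬛⬛⬛❓
❓❓❓❓❓❓❓❓❓❓
❓❓❓❓❓❓❓❓❓❓

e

❓❓❓❓❓❓❓❓❓❓
❓❓❓❓❓❓❓❓❓❓
❓❓❓❓❓❓❓❓❓❓
⬛⬛⬛⬛⬛⬛⬛⬜❓❓
⬛⬛⬛⬛⬛⬛⬛⬜❓❓
⬜⬜⬜⬜⬜🔴⬜⬜❓❓
⬛⬛⬛⬛⬛⬛⬛⬜❓❓
⬛⬛⬛⬛⬛⬛⬛⬛❓❓
❓❓❓❓❓❓❓❓❓❓
❓❓❓❓❓❓❓❓❓❓

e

❓❓❓❓❓❓❓❓❓❓
❓❓❓❓❓❓❓❓❓❓
❓❓❓❓❓❓❓❓❓❓
⬛⬛⬛⬛⬛⬛⬜⬜❓❓
⬛⬛⬛⬛⬛⬛⬜⬜❓❓
⬜⬜⬜⬜⬜🔴⬜⬜❓❓
⬛⬛⬛⬛⬛⬛⬜⬜❓❓
⬛⬛⬛⬛⬛⬛⬛⬛❓❓
❓❓❓❓❓❓❓❓❓❓
❓❓❓❓❓❓❓❓❓❓

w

❓❓❓❓❓❓❓❓❓❓
❓❓❓❓❓❓❓❓❓❓
❓❓❓❓❓❓❓❓❓❓
⬛⬛⬛⬛⬛⬛⬛⬜⬜❓
⬛⬛⬛⬛⬛⬛⬛⬜⬜❓
⬜⬜⬜⬜⬜🔴⬜⬜⬜❓
⬛⬛⬛⬛⬛⬛⬛⬜⬜❓
⬛⬛⬛⬛⬛⬛⬛⬛⬛❓
❓❓❓❓❓❓❓❓❓❓
❓❓❓❓❓❓❓❓❓❓

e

❓❓❓❓❓❓❓❓❓❓
❓❓❓❓❓❓❓❓❓❓
❓❓❓❓❓❓❓❓❓❓
⬛⬛⬛⬛⬛⬛⬜⬜❓❓
⬛⬛⬛⬛⬛⬛⬜⬜❓❓
⬜⬜⬜⬜⬜🔴⬜⬜❓❓
⬛⬛⬛⬛⬛⬛⬜⬜❓❓
⬛⬛⬛⬛⬛⬛⬛⬛❓❓
❓❓❓❓❓❓❓❓❓❓
❓❓❓❓❓❓❓❓❓❓

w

❓❓❓❓❓❓❓❓❓❓
❓❓❓❓❓❓❓❓❓❓
❓❓❓❓❓❓❓❓❓❓
⬛⬛⬛⬛⬛⬛⬛⬜⬜❓
⬛⬛⬛⬛⬛⬛⬛⬜⬜❓
⬜⬜⬜⬜⬜🔴⬜⬜⬜❓
⬛⬛⬛⬛⬛⬛⬛⬜⬜❓
⬛⬛⬛⬛⬛⬛⬛⬛⬛❓
❓❓❓❓❓❓❓❓❓❓
❓❓❓❓❓❓❓❓❓❓

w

❓❓❓❓❓❓❓❓❓❓
❓❓❓❓❓❓❓❓❓❓
❓❓❓❓❓❓❓❓❓❓
❓⬛⬛⬛⬛⬛⬛⬛⬜⬜
❓⬛⬛⬛⬛⬛⬛⬛⬜⬜
❓⬜⬜⬜⬜🔴⬜⬜⬜⬜
❓⬛⬛⬛⬛⬛⬛⬛⬜⬜
❓⬛⬛⬛⬛⬛⬛⬛⬛⬛
❓❓❓❓❓❓❓❓❓❓
❓❓❓❓❓❓❓❓❓❓

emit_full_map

⬛⬛⬛⬛⬛⬛⬛⬜⬜
⬛⬛⬛⬛⬛⬛⬛⬜⬜
⬜⬜⬜⬜🔴⬜⬜⬜⬜
⬛⬛⬛⬛⬛⬛⬛⬜⬜
⬛⬛⬛⬛⬛⬛⬛⬛⬛

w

❓❓❓❓❓❓❓❓❓❓
❓❓❓❓❓❓❓❓❓❓
❓❓❓❓❓❓❓❓❓❓
❓❓⬛⬛⬛⬛⬛⬛⬛⬜
❓❓⬛⬛⬛⬛⬛⬛⬛⬜
❓❓⬜⬜⬜🔴⬜⬜⬜⬜
❓❓⬛⬛⬛⬛⬛⬛⬛⬜
❓❓⬛⬛⬛⬛⬛⬛⬛⬛
❓❓❓❓❓❓❓❓❓❓
❓❓❓❓❓❓❓❓❓❓

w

❓❓❓❓❓❓❓❓❓❓
❓❓❓❓❓❓❓❓❓❓
❓❓❓❓❓❓❓❓❓❓
❓❓❓⬛⬛⬛⬛⬛⬛⬛
❓❓❓⬛⬛⬛⬛⬛⬛⬛
❓❓❓⬜⬜🔴⬜⬜⬜⬜
❓❓❓⬛⬛⬛⬛⬛⬛⬛
❓❓❓⬛⬛⬛⬛⬛⬛⬛
❓❓❓❓❓❓❓❓❓❓
❓❓❓❓❓❓❓❓❓❓
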